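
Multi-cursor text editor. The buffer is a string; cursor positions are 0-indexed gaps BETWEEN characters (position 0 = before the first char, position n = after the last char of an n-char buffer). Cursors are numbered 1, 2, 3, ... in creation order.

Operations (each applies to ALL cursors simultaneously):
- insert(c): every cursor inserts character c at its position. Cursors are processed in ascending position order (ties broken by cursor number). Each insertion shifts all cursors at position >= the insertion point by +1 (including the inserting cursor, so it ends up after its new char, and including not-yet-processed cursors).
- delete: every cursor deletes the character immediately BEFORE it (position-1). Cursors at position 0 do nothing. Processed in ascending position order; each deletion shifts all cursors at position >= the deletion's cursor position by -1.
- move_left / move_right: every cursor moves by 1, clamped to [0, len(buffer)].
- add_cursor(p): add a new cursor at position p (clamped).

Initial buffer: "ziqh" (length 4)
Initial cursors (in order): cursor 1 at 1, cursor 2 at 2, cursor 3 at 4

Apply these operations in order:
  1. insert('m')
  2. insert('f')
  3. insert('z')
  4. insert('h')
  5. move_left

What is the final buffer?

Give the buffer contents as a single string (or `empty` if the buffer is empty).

Answer: zmfzhimfzhqhmfzh

Derivation:
After op 1 (insert('m')): buffer="zmimqhm" (len 7), cursors c1@2 c2@4 c3@7, authorship .1.2..3
After op 2 (insert('f')): buffer="zmfimfqhmf" (len 10), cursors c1@3 c2@6 c3@10, authorship .11.22..33
After op 3 (insert('z')): buffer="zmfzimfzqhmfz" (len 13), cursors c1@4 c2@8 c3@13, authorship .111.222..333
After op 4 (insert('h')): buffer="zmfzhimfzhqhmfzh" (len 16), cursors c1@5 c2@10 c3@16, authorship .1111.2222..3333
After op 5 (move_left): buffer="zmfzhimfzhqhmfzh" (len 16), cursors c1@4 c2@9 c3@15, authorship .1111.2222..3333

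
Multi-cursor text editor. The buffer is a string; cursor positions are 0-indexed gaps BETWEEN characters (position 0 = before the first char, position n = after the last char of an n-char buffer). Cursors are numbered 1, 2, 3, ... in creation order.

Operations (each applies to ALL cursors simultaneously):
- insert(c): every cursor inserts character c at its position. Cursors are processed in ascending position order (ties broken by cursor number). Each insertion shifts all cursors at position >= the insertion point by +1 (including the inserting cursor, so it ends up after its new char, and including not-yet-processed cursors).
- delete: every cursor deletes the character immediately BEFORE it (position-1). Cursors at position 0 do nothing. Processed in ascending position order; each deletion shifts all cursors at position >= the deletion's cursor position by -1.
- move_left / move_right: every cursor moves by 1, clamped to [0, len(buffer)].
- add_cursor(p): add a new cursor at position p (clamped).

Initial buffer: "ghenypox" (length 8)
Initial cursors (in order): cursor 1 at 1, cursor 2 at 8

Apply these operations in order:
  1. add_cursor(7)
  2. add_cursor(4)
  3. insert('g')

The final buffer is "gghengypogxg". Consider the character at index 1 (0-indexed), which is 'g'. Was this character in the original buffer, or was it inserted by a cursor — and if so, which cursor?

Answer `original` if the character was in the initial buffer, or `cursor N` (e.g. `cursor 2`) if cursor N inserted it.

Answer: cursor 1

Derivation:
After op 1 (add_cursor(7)): buffer="ghenypox" (len 8), cursors c1@1 c3@7 c2@8, authorship ........
After op 2 (add_cursor(4)): buffer="ghenypox" (len 8), cursors c1@1 c4@4 c3@7 c2@8, authorship ........
After op 3 (insert('g')): buffer="gghengypogxg" (len 12), cursors c1@2 c4@6 c3@10 c2@12, authorship .1...4...3.2
Authorship (.=original, N=cursor N): . 1 . . . 4 . . . 3 . 2
Index 1: author = 1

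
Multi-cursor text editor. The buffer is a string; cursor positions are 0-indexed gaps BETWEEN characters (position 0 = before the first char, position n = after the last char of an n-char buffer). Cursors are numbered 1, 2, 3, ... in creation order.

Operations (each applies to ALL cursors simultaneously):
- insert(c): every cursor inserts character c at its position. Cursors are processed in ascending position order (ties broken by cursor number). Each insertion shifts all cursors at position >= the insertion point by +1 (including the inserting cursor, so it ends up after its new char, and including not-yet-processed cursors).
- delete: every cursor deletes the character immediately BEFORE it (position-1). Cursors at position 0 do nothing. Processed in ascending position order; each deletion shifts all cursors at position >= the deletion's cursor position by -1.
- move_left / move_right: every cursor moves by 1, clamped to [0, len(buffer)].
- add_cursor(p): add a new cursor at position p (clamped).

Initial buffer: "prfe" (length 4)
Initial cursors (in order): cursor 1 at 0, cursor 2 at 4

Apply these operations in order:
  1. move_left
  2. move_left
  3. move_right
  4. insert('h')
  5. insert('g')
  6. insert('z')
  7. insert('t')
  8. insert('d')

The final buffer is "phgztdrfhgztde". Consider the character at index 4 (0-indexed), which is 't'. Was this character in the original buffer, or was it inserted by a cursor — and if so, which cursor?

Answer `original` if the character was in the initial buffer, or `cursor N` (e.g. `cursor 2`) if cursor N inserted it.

Answer: cursor 1

Derivation:
After op 1 (move_left): buffer="prfe" (len 4), cursors c1@0 c2@3, authorship ....
After op 2 (move_left): buffer="prfe" (len 4), cursors c1@0 c2@2, authorship ....
After op 3 (move_right): buffer="prfe" (len 4), cursors c1@1 c2@3, authorship ....
After op 4 (insert('h')): buffer="phrfhe" (len 6), cursors c1@2 c2@5, authorship .1..2.
After op 5 (insert('g')): buffer="phgrfhge" (len 8), cursors c1@3 c2@7, authorship .11..22.
After op 6 (insert('z')): buffer="phgzrfhgze" (len 10), cursors c1@4 c2@9, authorship .111..222.
After op 7 (insert('t')): buffer="phgztrfhgzte" (len 12), cursors c1@5 c2@11, authorship .1111..2222.
After op 8 (insert('d')): buffer="phgztdrfhgztde" (len 14), cursors c1@6 c2@13, authorship .11111..22222.
Authorship (.=original, N=cursor N): . 1 1 1 1 1 . . 2 2 2 2 2 .
Index 4: author = 1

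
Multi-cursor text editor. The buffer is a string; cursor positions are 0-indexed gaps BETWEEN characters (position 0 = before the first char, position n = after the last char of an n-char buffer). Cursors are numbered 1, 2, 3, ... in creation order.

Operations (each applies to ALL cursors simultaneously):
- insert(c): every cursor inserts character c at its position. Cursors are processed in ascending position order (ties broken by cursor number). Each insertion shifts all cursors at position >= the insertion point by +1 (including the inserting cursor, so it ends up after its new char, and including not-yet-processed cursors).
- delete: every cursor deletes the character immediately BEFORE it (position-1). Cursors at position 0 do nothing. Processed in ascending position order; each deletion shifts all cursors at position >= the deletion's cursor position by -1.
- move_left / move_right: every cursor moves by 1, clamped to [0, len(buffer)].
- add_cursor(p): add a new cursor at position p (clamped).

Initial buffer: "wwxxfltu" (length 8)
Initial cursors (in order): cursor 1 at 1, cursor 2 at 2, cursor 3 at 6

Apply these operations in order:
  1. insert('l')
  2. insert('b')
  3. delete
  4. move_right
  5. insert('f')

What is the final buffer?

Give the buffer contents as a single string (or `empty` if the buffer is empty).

Answer: wlwflxfxflltfu

Derivation:
After op 1 (insert('l')): buffer="wlwlxxflltu" (len 11), cursors c1@2 c2@4 c3@9, authorship .1.2....3..
After op 2 (insert('b')): buffer="wlbwlbxxfllbtu" (len 14), cursors c1@3 c2@6 c3@12, authorship .11.22....33..
After op 3 (delete): buffer="wlwlxxflltu" (len 11), cursors c1@2 c2@4 c3@9, authorship .1.2....3..
After op 4 (move_right): buffer="wlwlxxflltu" (len 11), cursors c1@3 c2@5 c3@10, authorship .1.2....3..
After op 5 (insert('f')): buffer="wlwflxfxflltfu" (len 14), cursors c1@4 c2@7 c3@13, authorship .1.12.2...3.3.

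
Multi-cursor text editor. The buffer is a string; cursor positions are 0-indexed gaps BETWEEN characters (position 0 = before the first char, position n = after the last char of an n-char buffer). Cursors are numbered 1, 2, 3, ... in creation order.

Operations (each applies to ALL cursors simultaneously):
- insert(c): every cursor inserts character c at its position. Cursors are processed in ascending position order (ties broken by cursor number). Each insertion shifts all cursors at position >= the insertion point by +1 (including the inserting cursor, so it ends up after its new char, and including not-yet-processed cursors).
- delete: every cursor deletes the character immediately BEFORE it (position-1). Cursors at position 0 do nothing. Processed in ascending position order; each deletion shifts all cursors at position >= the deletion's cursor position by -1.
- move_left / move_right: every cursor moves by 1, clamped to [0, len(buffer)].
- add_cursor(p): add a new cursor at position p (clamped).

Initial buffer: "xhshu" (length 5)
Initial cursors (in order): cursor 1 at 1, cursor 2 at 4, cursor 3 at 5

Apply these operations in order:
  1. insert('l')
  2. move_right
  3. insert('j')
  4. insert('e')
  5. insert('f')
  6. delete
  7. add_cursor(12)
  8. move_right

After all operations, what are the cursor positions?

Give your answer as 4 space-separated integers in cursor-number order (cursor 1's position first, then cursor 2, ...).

Answer: 6 12 14 13

Derivation:
After op 1 (insert('l')): buffer="xlhshlul" (len 8), cursors c1@2 c2@6 c3@8, authorship .1...2.3
After op 2 (move_right): buffer="xlhshlul" (len 8), cursors c1@3 c2@7 c3@8, authorship .1...2.3
After op 3 (insert('j')): buffer="xlhjshlujlj" (len 11), cursors c1@4 c2@9 c3@11, authorship .1.1..2.233
After op 4 (insert('e')): buffer="xlhjeshlujelje" (len 14), cursors c1@5 c2@11 c3@14, authorship .1.11..2.22333
After op 5 (insert('f')): buffer="xlhjefshlujefljef" (len 17), cursors c1@6 c2@13 c3@17, authorship .1.111..2.2223333
After op 6 (delete): buffer="xlhjeshlujelje" (len 14), cursors c1@5 c2@11 c3@14, authorship .1.11..2.22333
After op 7 (add_cursor(12)): buffer="xlhjeshlujelje" (len 14), cursors c1@5 c2@11 c4@12 c3@14, authorship .1.11..2.22333
After op 8 (move_right): buffer="xlhjeshlujelje" (len 14), cursors c1@6 c2@12 c4@13 c3@14, authorship .1.11..2.22333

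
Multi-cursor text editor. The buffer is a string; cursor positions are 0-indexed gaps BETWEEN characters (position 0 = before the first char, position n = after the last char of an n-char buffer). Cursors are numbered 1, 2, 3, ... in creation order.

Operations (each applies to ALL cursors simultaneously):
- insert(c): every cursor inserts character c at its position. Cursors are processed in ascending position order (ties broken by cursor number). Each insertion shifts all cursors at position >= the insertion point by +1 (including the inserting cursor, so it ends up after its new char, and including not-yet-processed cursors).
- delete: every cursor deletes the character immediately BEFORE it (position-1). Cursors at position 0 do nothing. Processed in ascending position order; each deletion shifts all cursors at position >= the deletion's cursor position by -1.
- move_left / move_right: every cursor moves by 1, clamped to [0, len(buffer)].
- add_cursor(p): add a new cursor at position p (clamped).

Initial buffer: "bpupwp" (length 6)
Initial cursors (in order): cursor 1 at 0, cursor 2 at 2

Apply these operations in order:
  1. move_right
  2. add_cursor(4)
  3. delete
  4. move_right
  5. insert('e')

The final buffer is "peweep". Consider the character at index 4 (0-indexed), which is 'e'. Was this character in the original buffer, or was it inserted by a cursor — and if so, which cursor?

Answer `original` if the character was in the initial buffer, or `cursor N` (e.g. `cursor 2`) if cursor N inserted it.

After op 1 (move_right): buffer="bpupwp" (len 6), cursors c1@1 c2@3, authorship ......
After op 2 (add_cursor(4)): buffer="bpupwp" (len 6), cursors c1@1 c2@3 c3@4, authorship ......
After op 3 (delete): buffer="pwp" (len 3), cursors c1@0 c2@1 c3@1, authorship ...
After op 4 (move_right): buffer="pwp" (len 3), cursors c1@1 c2@2 c3@2, authorship ...
After op 5 (insert('e')): buffer="peweep" (len 6), cursors c1@2 c2@5 c3@5, authorship .1.23.
Authorship (.=original, N=cursor N): . 1 . 2 3 .
Index 4: author = 3

Answer: cursor 3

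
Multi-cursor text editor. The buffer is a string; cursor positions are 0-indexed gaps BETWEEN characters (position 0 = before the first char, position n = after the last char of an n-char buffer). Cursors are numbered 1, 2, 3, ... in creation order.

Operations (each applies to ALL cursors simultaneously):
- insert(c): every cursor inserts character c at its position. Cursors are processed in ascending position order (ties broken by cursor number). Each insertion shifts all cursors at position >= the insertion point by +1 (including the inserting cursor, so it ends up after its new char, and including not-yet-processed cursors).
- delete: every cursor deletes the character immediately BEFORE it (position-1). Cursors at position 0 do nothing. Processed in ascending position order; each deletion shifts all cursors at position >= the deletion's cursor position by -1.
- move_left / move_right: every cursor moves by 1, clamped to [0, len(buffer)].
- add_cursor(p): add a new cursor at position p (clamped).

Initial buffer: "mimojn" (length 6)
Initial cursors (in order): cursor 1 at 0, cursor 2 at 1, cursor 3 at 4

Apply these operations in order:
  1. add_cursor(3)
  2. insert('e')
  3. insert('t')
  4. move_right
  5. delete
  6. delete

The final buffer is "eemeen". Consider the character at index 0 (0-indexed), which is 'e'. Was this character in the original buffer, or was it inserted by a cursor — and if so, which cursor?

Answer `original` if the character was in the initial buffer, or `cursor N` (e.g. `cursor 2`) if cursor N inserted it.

Answer: cursor 1

Derivation:
After op 1 (add_cursor(3)): buffer="mimojn" (len 6), cursors c1@0 c2@1 c4@3 c3@4, authorship ......
After op 2 (insert('e')): buffer="emeimeoejn" (len 10), cursors c1@1 c2@3 c4@6 c3@8, authorship 1.2..4.3..
After op 3 (insert('t')): buffer="etmetimetoetjn" (len 14), cursors c1@2 c2@5 c4@9 c3@12, authorship 11.22..44.33..
After op 4 (move_right): buffer="etmetimetoetjn" (len 14), cursors c1@3 c2@6 c4@10 c3@13, authorship 11.22..44.33..
After op 5 (delete): buffer="etetmetetn" (len 10), cursors c1@2 c2@4 c4@7 c3@9, authorship 1122.4433.
After op 6 (delete): buffer="eemeen" (len 6), cursors c1@1 c2@2 c4@4 c3@5, authorship 12.43.
Authorship (.=original, N=cursor N): 1 2 . 4 3 .
Index 0: author = 1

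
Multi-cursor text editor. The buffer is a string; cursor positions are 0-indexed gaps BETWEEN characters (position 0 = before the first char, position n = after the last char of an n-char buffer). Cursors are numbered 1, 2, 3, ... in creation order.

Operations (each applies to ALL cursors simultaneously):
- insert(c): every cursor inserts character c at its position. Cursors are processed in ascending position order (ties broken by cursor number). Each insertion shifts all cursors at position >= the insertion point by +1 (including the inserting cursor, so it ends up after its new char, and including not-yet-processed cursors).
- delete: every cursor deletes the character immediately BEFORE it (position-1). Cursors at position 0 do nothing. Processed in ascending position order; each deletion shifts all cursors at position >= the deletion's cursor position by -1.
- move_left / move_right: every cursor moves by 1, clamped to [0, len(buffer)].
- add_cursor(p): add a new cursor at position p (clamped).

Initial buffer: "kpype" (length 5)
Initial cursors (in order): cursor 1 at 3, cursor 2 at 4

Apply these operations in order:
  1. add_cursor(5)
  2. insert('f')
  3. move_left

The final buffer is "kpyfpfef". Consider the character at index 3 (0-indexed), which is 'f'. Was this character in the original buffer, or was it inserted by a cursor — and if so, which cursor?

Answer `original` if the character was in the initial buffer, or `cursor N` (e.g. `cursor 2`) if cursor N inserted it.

After op 1 (add_cursor(5)): buffer="kpype" (len 5), cursors c1@3 c2@4 c3@5, authorship .....
After op 2 (insert('f')): buffer="kpyfpfef" (len 8), cursors c1@4 c2@6 c3@8, authorship ...1.2.3
After op 3 (move_left): buffer="kpyfpfef" (len 8), cursors c1@3 c2@5 c3@7, authorship ...1.2.3
Authorship (.=original, N=cursor N): . . . 1 . 2 . 3
Index 3: author = 1

Answer: cursor 1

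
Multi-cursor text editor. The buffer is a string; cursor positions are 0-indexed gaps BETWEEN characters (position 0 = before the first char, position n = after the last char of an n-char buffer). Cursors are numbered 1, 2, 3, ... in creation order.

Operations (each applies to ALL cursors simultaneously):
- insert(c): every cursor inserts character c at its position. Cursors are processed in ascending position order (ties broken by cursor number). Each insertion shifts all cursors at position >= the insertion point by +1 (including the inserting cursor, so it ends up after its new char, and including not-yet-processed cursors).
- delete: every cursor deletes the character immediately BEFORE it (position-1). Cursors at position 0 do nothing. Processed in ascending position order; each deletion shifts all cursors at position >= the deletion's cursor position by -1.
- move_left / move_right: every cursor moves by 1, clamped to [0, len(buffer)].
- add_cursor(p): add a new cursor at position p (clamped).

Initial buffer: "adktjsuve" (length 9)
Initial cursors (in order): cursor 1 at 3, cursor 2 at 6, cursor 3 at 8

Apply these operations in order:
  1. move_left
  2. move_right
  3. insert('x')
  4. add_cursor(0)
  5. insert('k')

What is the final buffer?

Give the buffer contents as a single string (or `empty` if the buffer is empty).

Answer: kadkxktjsxkuvxke

Derivation:
After op 1 (move_left): buffer="adktjsuve" (len 9), cursors c1@2 c2@5 c3@7, authorship .........
After op 2 (move_right): buffer="adktjsuve" (len 9), cursors c1@3 c2@6 c3@8, authorship .........
After op 3 (insert('x')): buffer="adkxtjsxuvxe" (len 12), cursors c1@4 c2@8 c3@11, authorship ...1...2..3.
After op 4 (add_cursor(0)): buffer="adkxtjsxuvxe" (len 12), cursors c4@0 c1@4 c2@8 c3@11, authorship ...1...2..3.
After op 5 (insert('k')): buffer="kadkxktjsxkuvxke" (len 16), cursors c4@1 c1@6 c2@11 c3@15, authorship 4...11...22..33.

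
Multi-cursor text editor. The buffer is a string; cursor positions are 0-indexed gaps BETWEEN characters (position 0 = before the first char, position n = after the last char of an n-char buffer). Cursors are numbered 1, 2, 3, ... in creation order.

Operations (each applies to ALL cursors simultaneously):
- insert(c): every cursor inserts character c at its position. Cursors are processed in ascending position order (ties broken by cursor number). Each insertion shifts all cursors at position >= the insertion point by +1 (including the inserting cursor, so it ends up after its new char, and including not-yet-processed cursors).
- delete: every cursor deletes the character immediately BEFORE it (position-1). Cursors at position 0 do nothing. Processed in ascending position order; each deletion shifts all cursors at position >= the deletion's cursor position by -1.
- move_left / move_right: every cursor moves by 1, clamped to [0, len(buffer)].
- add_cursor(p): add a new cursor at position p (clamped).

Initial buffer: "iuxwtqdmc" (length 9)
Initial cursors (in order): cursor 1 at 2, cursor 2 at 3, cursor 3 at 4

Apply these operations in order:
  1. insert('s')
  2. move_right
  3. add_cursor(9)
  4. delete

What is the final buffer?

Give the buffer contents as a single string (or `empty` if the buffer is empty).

After op 1 (insert('s')): buffer="iusxswstqdmc" (len 12), cursors c1@3 c2@5 c3@7, authorship ..1.2.3.....
After op 2 (move_right): buffer="iusxswstqdmc" (len 12), cursors c1@4 c2@6 c3@8, authorship ..1.2.3.....
After op 3 (add_cursor(9)): buffer="iusxswstqdmc" (len 12), cursors c1@4 c2@6 c3@8 c4@9, authorship ..1.2.3.....
After op 4 (delete): buffer="iusssdmc" (len 8), cursors c1@3 c2@4 c3@5 c4@5, authorship ..123...

Answer: iusssdmc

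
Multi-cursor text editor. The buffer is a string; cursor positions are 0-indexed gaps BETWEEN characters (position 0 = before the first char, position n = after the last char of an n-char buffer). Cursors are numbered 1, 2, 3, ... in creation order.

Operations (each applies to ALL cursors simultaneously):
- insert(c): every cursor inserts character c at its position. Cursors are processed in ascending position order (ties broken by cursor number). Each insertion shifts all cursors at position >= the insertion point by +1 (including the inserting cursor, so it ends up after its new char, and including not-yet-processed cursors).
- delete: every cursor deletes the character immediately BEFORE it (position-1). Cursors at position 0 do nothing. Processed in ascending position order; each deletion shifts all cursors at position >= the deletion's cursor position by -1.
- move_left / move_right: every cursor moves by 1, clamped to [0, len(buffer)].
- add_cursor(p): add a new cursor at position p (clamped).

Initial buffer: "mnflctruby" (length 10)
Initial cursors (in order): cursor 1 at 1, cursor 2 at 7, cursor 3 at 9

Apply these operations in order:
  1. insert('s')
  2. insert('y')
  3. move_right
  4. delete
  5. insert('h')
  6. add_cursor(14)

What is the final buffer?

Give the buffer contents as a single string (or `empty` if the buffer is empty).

Answer: msyhflctrsyhbsyh

Derivation:
After op 1 (insert('s')): buffer="msnflctrsubsy" (len 13), cursors c1@2 c2@9 c3@12, authorship .1......2..3.
After op 2 (insert('y')): buffer="msynflctrsyubsyy" (len 16), cursors c1@3 c2@11 c3@15, authorship .11......22..33.
After op 3 (move_right): buffer="msynflctrsyubsyy" (len 16), cursors c1@4 c2@12 c3@16, authorship .11......22..33.
After op 4 (delete): buffer="msyflctrsybsy" (len 13), cursors c1@3 c2@10 c3@13, authorship .11.....22.33
After op 5 (insert('h')): buffer="msyhflctrsyhbsyh" (len 16), cursors c1@4 c2@12 c3@16, authorship .111.....222.333
After op 6 (add_cursor(14)): buffer="msyhflctrsyhbsyh" (len 16), cursors c1@4 c2@12 c4@14 c3@16, authorship .111.....222.333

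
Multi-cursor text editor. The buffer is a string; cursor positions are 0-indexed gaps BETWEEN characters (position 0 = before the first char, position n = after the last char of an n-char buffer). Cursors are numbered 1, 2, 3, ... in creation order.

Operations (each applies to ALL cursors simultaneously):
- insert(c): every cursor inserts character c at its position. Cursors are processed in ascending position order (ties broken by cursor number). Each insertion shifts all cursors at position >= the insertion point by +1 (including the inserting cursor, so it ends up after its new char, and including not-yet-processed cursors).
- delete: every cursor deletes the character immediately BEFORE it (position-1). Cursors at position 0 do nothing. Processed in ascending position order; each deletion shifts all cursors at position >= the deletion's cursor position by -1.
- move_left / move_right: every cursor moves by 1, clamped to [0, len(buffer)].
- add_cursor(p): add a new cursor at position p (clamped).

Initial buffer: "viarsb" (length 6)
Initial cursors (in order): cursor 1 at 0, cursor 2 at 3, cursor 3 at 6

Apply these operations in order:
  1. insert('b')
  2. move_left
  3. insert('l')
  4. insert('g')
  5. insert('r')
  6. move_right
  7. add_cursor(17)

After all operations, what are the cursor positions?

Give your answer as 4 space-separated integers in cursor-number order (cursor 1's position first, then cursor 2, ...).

Answer: 4 11 18 17

Derivation:
After op 1 (insert('b')): buffer="bviabrsbb" (len 9), cursors c1@1 c2@5 c3@9, authorship 1...2...3
After op 2 (move_left): buffer="bviabrsbb" (len 9), cursors c1@0 c2@4 c3@8, authorship 1...2...3
After op 3 (insert('l')): buffer="lbvialbrsblb" (len 12), cursors c1@1 c2@6 c3@11, authorship 11...22...33
After op 4 (insert('g')): buffer="lgbvialgbrsblgb" (len 15), cursors c1@2 c2@8 c3@14, authorship 111...222...333
After op 5 (insert('r')): buffer="lgrbvialgrbrsblgrb" (len 18), cursors c1@3 c2@10 c3@17, authorship 1111...2222...3333
After op 6 (move_right): buffer="lgrbvialgrbrsblgrb" (len 18), cursors c1@4 c2@11 c3@18, authorship 1111...2222...3333
After op 7 (add_cursor(17)): buffer="lgrbvialgrbrsblgrb" (len 18), cursors c1@4 c2@11 c4@17 c3@18, authorship 1111...2222...3333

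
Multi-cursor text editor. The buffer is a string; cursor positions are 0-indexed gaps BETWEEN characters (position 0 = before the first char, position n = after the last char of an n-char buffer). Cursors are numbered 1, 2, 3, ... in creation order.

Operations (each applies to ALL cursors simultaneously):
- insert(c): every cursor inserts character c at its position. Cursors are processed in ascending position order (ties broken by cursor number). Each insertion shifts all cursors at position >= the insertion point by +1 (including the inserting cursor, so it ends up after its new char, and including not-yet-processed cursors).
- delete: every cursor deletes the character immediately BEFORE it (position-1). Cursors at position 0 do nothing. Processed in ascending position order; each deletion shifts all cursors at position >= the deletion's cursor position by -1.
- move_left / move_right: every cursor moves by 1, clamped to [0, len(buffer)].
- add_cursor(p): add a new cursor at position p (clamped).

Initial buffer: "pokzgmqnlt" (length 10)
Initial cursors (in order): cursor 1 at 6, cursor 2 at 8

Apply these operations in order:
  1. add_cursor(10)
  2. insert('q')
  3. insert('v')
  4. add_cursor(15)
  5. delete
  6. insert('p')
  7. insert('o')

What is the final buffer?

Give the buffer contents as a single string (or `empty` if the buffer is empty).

Answer: pokzgmqpoqnqpoltppoo

Derivation:
After op 1 (add_cursor(10)): buffer="pokzgmqnlt" (len 10), cursors c1@6 c2@8 c3@10, authorship ..........
After op 2 (insert('q')): buffer="pokzgmqqnqltq" (len 13), cursors c1@7 c2@10 c3@13, authorship ......1..2..3
After op 3 (insert('v')): buffer="pokzgmqvqnqvltqv" (len 16), cursors c1@8 c2@12 c3@16, authorship ......11..22..33
After op 4 (add_cursor(15)): buffer="pokzgmqvqnqvltqv" (len 16), cursors c1@8 c2@12 c4@15 c3@16, authorship ......11..22..33
After op 5 (delete): buffer="pokzgmqqnqlt" (len 12), cursors c1@7 c2@10 c3@12 c4@12, authorship ......1..2..
After op 6 (insert('p')): buffer="pokzgmqpqnqpltpp" (len 16), cursors c1@8 c2@12 c3@16 c4@16, authorship ......11..22..34
After op 7 (insert('o')): buffer="pokzgmqpoqnqpoltppoo" (len 20), cursors c1@9 c2@14 c3@20 c4@20, authorship ......111..222..3434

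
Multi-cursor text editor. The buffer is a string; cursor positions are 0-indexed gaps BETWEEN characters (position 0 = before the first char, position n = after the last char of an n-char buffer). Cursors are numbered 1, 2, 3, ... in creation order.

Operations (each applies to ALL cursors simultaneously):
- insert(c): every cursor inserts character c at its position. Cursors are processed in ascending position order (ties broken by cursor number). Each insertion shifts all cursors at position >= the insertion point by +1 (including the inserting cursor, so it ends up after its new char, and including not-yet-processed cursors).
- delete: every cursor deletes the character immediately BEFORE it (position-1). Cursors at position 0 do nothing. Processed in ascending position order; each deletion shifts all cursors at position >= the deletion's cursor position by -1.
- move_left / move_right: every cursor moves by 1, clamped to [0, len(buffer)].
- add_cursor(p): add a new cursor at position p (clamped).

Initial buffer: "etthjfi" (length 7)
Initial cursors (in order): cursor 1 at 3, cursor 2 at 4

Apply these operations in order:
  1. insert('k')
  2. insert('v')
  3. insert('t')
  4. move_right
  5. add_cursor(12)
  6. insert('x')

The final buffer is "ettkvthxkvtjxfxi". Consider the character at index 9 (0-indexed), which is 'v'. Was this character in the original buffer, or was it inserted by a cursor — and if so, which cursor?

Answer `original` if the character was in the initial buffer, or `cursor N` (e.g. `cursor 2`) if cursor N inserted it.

Answer: cursor 2

Derivation:
After op 1 (insert('k')): buffer="ettkhkjfi" (len 9), cursors c1@4 c2@6, authorship ...1.2...
After op 2 (insert('v')): buffer="ettkvhkvjfi" (len 11), cursors c1@5 c2@8, authorship ...11.22...
After op 3 (insert('t')): buffer="ettkvthkvtjfi" (len 13), cursors c1@6 c2@10, authorship ...111.222...
After op 4 (move_right): buffer="ettkvthkvtjfi" (len 13), cursors c1@7 c2@11, authorship ...111.222...
After op 5 (add_cursor(12)): buffer="ettkvthkvtjfi" (len 13), cursors c1@7 c2@11 c3@12, authorship ...111.222...
After op 6 (insert('x')): buffer="ettkvthxkvtjxfxi" (len 16), cursors c1@8 c2@13 c3@15, authorship ...111.1222.2.3.
Authorship (.=original, N=cursor N): . . . 1 1 1 . 1 2 2 2 . 2 . 3 .
Index 9: author = 2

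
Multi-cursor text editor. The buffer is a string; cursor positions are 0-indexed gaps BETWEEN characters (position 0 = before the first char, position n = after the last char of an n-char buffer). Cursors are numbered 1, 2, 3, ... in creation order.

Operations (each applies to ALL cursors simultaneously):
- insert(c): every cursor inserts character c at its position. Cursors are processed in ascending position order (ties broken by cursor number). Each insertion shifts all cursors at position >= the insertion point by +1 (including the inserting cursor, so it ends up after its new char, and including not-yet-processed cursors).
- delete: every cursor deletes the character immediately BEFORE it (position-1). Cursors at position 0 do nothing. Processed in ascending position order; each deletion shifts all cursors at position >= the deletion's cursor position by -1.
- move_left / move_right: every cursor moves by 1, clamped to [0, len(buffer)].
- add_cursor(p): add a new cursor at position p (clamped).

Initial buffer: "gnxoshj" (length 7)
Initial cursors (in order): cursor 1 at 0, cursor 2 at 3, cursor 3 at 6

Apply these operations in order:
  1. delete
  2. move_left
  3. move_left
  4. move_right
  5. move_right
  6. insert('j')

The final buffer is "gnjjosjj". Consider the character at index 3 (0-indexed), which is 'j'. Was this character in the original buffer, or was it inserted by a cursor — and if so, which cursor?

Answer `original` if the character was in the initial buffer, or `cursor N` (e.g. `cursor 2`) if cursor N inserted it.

Answer: cursor 2

Derivation:
After op 1 (delete): buffer="gnosj" (len 5), cursors c1@0 c2@2 c3@4, authorship .....
After op 2 (move_left): buffer="gnosj" (len 5), cursors c1@0 c2@1 c3@3, authorship .....
After op 3 (move_left): buffer="gnosj" (len 5), cursors c1@0 c2@0 c3@2, authorship .....
After op 4 (move_right): buffer="gnosj" (len 5), cursors c1@1 c2@1 c3@3, authorship .....
After op 5 (move_right): buffer="gnosj" (len 5), cursors c1@2 c2@2 c3@4, authorship .....
After op 6 (insert('j')): buffer="gnjjosjj" (len 8), cursors c1@4 c2@4 c3@7, authorship ..12..3.
Authorship (.=original, N=cursor N): . . 1 2 . . 3 .
Index 3: author = 2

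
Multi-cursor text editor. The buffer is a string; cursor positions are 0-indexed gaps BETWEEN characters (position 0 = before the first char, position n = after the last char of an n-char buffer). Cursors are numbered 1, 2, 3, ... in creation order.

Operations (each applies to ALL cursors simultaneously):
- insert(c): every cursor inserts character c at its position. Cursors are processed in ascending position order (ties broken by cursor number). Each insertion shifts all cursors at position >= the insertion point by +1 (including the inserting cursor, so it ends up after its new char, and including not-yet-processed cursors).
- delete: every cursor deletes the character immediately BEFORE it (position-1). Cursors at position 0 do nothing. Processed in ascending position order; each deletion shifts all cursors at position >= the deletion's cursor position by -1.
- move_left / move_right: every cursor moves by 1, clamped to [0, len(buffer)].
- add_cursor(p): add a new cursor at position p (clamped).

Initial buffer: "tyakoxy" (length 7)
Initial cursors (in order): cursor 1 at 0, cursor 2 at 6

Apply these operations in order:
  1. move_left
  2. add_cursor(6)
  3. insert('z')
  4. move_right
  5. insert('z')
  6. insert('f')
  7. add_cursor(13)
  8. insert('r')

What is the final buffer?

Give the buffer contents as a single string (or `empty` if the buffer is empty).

After op 1 (move_left): buffer="tyakoxy" (len 7), cursors c1@0 c2@5, authorship .......
After op 2 (add_cursor(6)): buffer="tyakoxy" (len 7), cursors c1@0 c2@5 c3@6, authorship .......
After op 3 (insert('z')): buffer="ztyakozxzy" (len 10), cursors c1@1 c2@7 c3@9, authorship 1.....2.3.
After op 4 (move_right): buffer="ztyakozxzy" (len 10), cursors c1@2 c2@8 c3@10, authorship 1.....2.3.
After op 5 (insert('z')): buffer="ztzyakozxzzyz" (len 13), cursors c1@3 c2@10 c3@13, authorship 1.1....2.23.3
After op 6 (insert('f')): buffer="ztzfyakozxzfzyzf" (len 16), cursors c1@4 c2@12 c3@16, authorship 1.11....2.223.33
After op 7 (add_cursor(13)): buffer="ztzfyakozxzfzyzf" (len 16), cursors c1@4 c2@12 c4@13 c3@16, authorship 1.11....2.223.33
After op 8 (insert('r')): buffer="ztzfryakozxzfrzryzfr" (len 20), cursors c1@5 c2@14 c4@16 c3@20, authorship 1.111....2.22234.333

Answer: ztzfryakozxzfrzryzfr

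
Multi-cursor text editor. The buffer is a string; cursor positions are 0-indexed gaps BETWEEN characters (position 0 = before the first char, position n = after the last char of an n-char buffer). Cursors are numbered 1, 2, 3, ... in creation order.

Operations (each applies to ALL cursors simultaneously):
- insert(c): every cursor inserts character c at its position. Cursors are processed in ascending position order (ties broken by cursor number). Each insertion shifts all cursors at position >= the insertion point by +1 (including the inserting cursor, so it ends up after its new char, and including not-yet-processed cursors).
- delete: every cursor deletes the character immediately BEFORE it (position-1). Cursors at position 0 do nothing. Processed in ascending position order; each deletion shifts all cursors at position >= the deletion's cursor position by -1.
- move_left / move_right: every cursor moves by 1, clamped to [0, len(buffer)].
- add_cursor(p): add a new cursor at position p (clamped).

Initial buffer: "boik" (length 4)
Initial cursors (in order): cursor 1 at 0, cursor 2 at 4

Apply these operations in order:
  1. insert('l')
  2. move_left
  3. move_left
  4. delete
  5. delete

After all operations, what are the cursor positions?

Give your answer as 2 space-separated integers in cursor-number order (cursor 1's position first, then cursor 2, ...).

After op 1 (insert('l')): buffer="lboikl" (len 6), cursors c1@1 c2@6, authorship 1....2
After op 2 (move_left): buffer="lboikl" (len 6), cursors c1@0 c2@5, authorship 1....2
After op 3 (move_left): buffer="lboikl" (len 6), cursors c1@0 c2@4, authorship 1....2
After op 4 (delete): buffer="lbokl" (len 5), cursors c1@0 c2@3, authorship 1...2
After op 5 (delete): buffer="lbkl" (len 4), cursors c1@0 c2@2, authorship 1..2

Answer: 0 2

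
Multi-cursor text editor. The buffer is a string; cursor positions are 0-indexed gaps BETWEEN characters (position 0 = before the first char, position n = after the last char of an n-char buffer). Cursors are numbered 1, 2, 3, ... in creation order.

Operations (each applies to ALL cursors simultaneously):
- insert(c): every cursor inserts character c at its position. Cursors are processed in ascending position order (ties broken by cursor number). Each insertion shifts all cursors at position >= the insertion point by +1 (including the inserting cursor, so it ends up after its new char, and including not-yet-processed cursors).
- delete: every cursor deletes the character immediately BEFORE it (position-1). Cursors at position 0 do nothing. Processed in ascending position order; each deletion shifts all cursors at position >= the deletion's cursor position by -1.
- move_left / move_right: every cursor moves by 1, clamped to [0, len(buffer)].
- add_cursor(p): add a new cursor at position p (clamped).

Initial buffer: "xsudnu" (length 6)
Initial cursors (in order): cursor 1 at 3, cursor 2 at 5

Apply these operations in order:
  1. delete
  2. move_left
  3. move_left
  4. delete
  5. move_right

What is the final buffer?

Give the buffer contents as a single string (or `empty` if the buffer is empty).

After op 1 (delete): buffer="xsdu" (len 4), cursors c1@2 c2@3, authorship ....
After op 2 (move_left): buffer="xsdu" (len 4), cursors c1@1 c2@2, authorship ....
After op 3 (move_left): buffer="xsdu" (len 4), cursors c1@0 c2@1, authorship ....
After op 4 (delete): buffer="sdu" (len 3), cursors c1@0 c2@0, authorship ...
After op 5 (move_right): buffer="sdu" (len 3), cursors c1@1 c2@1, authorship ...

Answer: sdu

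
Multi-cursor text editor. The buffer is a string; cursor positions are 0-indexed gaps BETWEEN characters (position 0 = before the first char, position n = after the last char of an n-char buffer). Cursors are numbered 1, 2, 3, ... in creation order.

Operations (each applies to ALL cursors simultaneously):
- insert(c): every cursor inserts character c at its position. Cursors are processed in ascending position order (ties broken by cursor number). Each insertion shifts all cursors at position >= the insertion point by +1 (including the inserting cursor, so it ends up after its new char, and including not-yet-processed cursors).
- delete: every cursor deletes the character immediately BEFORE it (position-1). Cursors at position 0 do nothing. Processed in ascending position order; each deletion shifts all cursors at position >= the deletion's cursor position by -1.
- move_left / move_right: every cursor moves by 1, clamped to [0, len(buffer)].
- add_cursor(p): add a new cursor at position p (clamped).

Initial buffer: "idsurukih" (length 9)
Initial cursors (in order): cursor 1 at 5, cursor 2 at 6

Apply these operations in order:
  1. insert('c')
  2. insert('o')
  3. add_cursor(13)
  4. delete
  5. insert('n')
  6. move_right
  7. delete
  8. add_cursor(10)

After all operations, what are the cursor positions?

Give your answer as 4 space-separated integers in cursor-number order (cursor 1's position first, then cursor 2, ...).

Answer: 7 9 10 10

Derivation:
After op 1 (insert('c')): buffer="idsurcuckih" (len 11), cursors c1@6 c2@8, authorship .....1.2...
After op 2 (insert('o')): buffer="idsurcoucokih" (len 13), cursors c1@7 c2@10, authorship .....11.22...
After op 3 (add_cursor(13)): buffer="idsurcoucokih" (len 13), cursors c1@7 c2@10 c3@13, authorship .....11.22...
After op 4 (delete): buffer="idsurcucki" (len 10), cursors c1@6 c2@8 c3@10, authorship .....1.2..
After op 5 (insert('n')): buffer="idsurcnucnkin" (len 13), cursors c1@7 c2@10 c3@13, authorship .....11.22..3
After op 6 (move_right): buffer="idsurcnucnkin" (len 13), cursors c1@8 c2@11 c3@13, authorship .....11.22..3
After op 7 (delete): buffer="idsurcncni" (len 10), cursors c1@7 c2@9 c3@10, authorship .....1122.
After op 8 (add_cursor(10)): buffer="idsurcncni" (len 10), cursors c1@7 c2@9 c3@10 c4@10, authorship .....1122.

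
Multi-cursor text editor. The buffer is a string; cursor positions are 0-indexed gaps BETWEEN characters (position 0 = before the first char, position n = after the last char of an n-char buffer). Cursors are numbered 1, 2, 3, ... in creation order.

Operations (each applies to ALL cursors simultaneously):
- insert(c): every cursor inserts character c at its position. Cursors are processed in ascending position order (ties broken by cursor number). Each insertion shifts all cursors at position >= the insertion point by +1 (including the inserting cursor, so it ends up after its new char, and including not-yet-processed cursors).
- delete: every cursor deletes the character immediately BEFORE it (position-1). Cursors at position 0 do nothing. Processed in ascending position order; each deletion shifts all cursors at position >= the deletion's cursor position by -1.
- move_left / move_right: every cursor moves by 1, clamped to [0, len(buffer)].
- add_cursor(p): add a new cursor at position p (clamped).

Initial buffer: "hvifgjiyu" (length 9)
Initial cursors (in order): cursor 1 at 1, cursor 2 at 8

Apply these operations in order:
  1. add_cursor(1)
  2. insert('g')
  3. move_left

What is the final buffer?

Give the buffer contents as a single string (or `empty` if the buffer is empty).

Answer: hggvifgjiygu

Derivation:
After op 1 (add_cursor(1)): buffer="hvifgjiyu" (len 9), cursors c1@1 c3@1 c2@8, authorship .........
After op 2 (insert('g')): buffer="hggvifgjiygu" (len 12), cursors c1@3 c3@3 c2@11, authorship .13.......2.
After op 3 (move_left): buffer="hggvifgjiygu" (len 12), cursors c1@2 c3@2 c2@10, authorship .13.......2.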